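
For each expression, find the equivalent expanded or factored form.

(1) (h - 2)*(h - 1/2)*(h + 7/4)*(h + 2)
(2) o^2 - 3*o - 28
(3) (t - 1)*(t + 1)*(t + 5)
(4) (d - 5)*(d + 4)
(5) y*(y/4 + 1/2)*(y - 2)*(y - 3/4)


(1) = h^4 + 5*h^3/4 - 39*h^2/8 - 5*h + 7/2
(2) = (o - 7)*(o + 4)
(3) = t^3 + 5*t^2 - t - 5
(4) = d^2 - d - 20
(5) = y^4/4 - 3*y^3/16 - y^2 + 3*y/4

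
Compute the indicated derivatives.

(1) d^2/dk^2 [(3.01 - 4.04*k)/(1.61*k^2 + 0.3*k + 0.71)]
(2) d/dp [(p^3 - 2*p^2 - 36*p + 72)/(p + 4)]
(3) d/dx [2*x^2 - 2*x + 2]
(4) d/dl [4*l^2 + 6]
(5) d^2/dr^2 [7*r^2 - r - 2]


(1) = (-(3.22*k + 0.3)*(4.04*k - 3.01)*(6.44*k + 0.6) + (39.0264*k - 7.2682)*(1.61*k^2 + 0.3*k + 0.71))/(1.61*k^2 + 0.3*k + 0.71)^3
(2) = 2*(p^3 + 5*p^2 - 8*p - 108)/(p^2 + 8*p + 16)
(3) = 4*x - 2
(4) = 8*l
(5) = 14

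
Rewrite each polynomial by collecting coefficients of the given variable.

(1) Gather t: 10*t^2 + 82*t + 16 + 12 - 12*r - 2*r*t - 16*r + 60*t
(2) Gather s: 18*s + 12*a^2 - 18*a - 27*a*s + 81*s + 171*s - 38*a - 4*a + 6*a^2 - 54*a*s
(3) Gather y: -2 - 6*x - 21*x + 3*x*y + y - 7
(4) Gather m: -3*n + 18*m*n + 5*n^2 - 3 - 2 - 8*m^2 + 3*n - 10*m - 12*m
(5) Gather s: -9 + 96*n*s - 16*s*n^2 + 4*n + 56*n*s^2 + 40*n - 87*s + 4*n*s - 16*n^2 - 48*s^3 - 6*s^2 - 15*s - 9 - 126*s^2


(1) = -28*r + 10*t^2 + t*(142 - 2*r) + 28
(2) = 18*a^2 - 60*a + s*(270 - 81*a)
(3) = -27*x + y*(3*x + 1) - 9
(4) = -8*m^2 + m*(18*n - 22) + 5*n^2 - 5
(5) = -16*n^2 + 44*n - 48*s^3 + s^2*(56*n - 132) + s*(-16*n^2 + 100*n - 102) - 18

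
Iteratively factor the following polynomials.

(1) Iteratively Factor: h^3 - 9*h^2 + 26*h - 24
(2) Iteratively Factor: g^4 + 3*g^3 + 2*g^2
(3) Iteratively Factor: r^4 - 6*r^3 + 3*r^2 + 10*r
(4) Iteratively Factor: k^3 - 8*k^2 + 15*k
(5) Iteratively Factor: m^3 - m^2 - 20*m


(1) = (h - 3)*(h^2 - 6*h + 8) = (h - 4)*(h - 3)*(h - 2)
(2) = (g)*(g^3 + 3*g^2 + 2*g) = g*(g + 1)*(g^2 + 2*g) = g^2*(g + 1)*(g + 2)
(3) = (r - 5)*(r^3 - r^2 - 2*r) = (r - 5)*(r - 2)*(r^2 + r) = r*(r - 5)*(r - 2)*(r + 1)
(4) = (k - 3)*(k^2 - 5*k) = k*(k - 3)*(k - 5)
(5) = (m)*(m^2 - m - 20) = m*(m - 5)*(m + 4)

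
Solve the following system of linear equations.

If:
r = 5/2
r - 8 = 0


Then:
No Solution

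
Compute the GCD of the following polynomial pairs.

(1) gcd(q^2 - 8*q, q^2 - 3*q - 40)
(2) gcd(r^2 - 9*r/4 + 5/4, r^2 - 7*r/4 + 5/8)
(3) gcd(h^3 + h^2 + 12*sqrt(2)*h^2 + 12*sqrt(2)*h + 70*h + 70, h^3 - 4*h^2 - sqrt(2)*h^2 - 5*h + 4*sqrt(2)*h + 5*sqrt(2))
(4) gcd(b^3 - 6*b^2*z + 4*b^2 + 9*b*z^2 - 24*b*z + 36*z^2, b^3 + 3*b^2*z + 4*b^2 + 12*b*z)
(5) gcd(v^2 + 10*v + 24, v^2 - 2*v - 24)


(1) = gcd(q*(q - 8), (q - 8)*(q + 5)) = q - 8
(2) = gcd((r - 5/4)*(r - 1), (r - 5/4)*(r - 1/2)) = r - 5/4
(3) = h + 1
(4) = gcd((b + 4)*(b - 3*z)^2, b*(b + 4)*(b + 3*z)) = b + 4
(5) = v + 4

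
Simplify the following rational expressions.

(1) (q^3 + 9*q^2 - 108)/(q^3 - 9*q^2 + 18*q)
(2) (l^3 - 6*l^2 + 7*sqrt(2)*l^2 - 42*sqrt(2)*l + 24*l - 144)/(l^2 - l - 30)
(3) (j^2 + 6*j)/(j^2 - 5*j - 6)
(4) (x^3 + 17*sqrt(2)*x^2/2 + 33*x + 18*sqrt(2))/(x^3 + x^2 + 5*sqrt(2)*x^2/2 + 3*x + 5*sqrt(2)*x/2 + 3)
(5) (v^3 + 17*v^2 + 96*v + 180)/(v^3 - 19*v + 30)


(1) = (q^2 + 12*q + 36)/(q^2 - 6*q)
(2) = (l^2 + 7*sqrt(2)*l + 24)/(l + 5)
(3) = (j^2 + 6*j)/(j^2 - 5*j - 6)
(4) = (4*x + 24*sqrt(2))/(4*x + 4)
(5) = (v^2 + 12*v + 36)/(v^2 - 5*v + 6)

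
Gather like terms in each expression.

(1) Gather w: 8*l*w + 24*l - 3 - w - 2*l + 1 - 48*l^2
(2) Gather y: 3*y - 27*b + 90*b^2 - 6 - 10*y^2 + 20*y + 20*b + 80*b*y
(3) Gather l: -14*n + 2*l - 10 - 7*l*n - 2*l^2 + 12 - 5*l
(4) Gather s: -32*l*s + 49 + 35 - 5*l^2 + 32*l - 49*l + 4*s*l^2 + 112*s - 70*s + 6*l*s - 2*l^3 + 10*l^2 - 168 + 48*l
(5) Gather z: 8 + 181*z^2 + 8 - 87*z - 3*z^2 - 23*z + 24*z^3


(1) = -48*l^2 + 22*l + w*(8*l - 1) - 2
(2) = 90*b^2 - 7*b - 10*y^2 + y*(80*b + 23) - 6
(3) = -2*l^2 + l*(-7*n - 3) - 14*n + 2
(4) = -2*l^3 + 5*l^2 + 31*l + s*(4*l^2 - 26*l + 42) - 84
(5) = 24*z^3 + 178*z^2 - 110*z + 16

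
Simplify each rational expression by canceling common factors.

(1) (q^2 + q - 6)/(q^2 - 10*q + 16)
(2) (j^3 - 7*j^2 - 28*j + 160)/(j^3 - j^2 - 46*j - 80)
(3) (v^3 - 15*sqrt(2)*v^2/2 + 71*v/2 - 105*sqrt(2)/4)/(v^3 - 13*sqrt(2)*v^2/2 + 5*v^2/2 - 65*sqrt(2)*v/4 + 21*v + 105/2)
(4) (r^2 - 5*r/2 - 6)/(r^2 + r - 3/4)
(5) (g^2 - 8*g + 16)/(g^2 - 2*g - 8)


(1) = (q + 3)/(q - 8)
(2) = (j - 4)/(j + 2)
(3) = (16*v^2 - 64*sqrt(2)*v + 120)/(16*v^2 + v*(40 - 48*sqrt(2)) - 120*sqrt(2))
(4) = (2*r - 8)/(2*r - 1)
(5) = (g - 4)/(g + 2)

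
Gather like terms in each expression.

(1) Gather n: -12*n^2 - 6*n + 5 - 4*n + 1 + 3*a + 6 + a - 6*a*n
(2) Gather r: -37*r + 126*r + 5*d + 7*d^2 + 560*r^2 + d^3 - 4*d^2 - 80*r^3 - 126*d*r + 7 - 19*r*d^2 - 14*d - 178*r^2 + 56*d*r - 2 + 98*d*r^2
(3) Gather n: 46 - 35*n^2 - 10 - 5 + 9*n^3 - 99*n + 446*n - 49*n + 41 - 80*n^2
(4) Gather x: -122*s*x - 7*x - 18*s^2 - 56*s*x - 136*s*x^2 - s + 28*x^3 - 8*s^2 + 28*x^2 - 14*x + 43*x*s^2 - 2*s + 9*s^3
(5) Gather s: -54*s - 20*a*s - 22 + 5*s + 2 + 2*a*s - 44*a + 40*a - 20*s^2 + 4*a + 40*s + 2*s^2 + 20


(1) = 4*a - 12*n^2 + n*(-6*a - 10) + 12
(2) = d^3 + 3*d^2 - 9*d - 80*r^3 + r^2*(98*d + 382) + r*(-19*d^2 - 70*d + 89) + 5
(3) = 9*n^3 - 115*n^2 + 298*n + 72
(4) = 9*s^3 - 26*s^2 - 3*s + 28*x^3 + x^2*(28 - 136*s) + x*(43*s^2 - 178*s - 21)
(5) = -18*s^2 + s*(-18*a - 9)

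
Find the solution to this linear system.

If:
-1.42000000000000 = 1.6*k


Then:
k = -0.89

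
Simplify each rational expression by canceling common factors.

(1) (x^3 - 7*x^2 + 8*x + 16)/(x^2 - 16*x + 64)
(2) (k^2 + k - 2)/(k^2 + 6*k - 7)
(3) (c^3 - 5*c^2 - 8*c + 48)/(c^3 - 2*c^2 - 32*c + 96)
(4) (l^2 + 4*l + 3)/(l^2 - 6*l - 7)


(1) = (x^3 - 7*x^2 + 8*x + 16)/(x^2 - 16*x + 64)
(2) = (k + 2)/(k + 7)
(3) = (c + 3)/(c + 6)
(4) = (l + 3)/(l - 7)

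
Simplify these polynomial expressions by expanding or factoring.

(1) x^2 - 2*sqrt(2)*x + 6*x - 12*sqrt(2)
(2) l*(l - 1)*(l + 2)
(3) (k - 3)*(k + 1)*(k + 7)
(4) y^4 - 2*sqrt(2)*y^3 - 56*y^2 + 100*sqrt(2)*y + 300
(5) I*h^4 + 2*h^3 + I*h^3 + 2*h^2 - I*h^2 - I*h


(1) = (x + 6)*(x - 2*sqrt(2))
(2) = l^3 + l^2 - 2*l
(3) = k^3 + 5*k^2 - 17*k - 21
(4) = (y - 5*sqrt(2))*(y - 3*sqrt(2))*(y + sqrt(2))*(y + 5*sqrt(2))
(5) = h*(h + 1)*(h - I)*(I*h + 1)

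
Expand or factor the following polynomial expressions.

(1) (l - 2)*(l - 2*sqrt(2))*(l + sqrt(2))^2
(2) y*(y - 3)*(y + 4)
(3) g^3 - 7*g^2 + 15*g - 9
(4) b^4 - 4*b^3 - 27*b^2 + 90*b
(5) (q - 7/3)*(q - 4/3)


(1) = l^4 - 2*l^3 - 6*l^2 - 4*sqrt(2)*l + 12*l + 8*sqrt(2)
(2) = y^3 + y^2 - 12*y
(3) = (g - 3)^2*(g - 1)
(4) = b*(b - 6)*(b - 3)*(b + 5)
(5) = q^2 - 11*q/3 + 28/9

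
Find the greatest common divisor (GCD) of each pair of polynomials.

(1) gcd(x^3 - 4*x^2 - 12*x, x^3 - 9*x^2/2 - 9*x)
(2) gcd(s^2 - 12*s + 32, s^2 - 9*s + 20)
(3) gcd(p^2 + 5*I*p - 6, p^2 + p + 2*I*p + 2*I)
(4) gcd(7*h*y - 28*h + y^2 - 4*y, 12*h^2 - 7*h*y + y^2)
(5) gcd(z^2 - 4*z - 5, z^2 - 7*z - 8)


(1) = gcd(x*(x - 6)*(x + 2), x*(x - 6)*(x + 3/2)) = x^2 - 6*x
(2) = s - 4
(3) = gcd((p + 2*I)*(p + 3*I), (p + 1)*(p + 2*I)) = p + 2*I
(4) = 1
(5) = z + 1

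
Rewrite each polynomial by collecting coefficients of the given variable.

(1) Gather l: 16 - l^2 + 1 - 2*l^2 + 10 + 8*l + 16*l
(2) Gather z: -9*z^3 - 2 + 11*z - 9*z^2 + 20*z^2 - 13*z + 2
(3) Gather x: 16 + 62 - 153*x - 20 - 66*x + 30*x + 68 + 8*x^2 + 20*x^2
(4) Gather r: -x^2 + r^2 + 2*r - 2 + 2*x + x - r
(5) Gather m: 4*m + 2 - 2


(1) = -3*l^2 + 24*l + 27
(2) = -9*z^3 + 11*z^2 - 2*z
(3) = 28*x^2 - 189*x + 126
(4) = r^2 + r - x^2 + 3*x - 2
(5) = 4*m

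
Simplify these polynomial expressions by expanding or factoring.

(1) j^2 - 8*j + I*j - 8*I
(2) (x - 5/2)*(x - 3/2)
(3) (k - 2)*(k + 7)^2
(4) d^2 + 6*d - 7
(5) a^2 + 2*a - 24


(1) = (j - 8)*(j + I)
(2) = x^2 - 4*x + 15/4
(3) = k^3 + 12*k^2 + 21*k - 98
(4) = (d - 1)*(d + 7)
(5) = (a - 4)*(a + 6)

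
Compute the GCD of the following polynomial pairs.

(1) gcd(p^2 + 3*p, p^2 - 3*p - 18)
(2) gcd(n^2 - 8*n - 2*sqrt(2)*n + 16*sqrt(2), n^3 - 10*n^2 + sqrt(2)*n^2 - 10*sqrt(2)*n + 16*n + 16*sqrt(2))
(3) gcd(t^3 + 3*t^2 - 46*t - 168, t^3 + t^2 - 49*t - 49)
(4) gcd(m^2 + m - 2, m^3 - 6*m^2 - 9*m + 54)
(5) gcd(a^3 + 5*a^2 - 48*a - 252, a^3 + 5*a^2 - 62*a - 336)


(1) = gcd(p*(p + 3), (p - 6)*(p + 3)) = p + 3
(2) = gcd((n - 8)*(n - 2*sqrt(2)), (n - 8)*(n - 2)*(n + sqrt(2))) = n - 8
(3) = t - 7
(4) = gcd((m - 1)*(m + 2), (m - 6)*(m - 3)*(m + 3)) = 1
(5) = gcd((a - 7)*(a + 6)^2, (a - 8)*(a + 6)*(a + 7)) = a + 6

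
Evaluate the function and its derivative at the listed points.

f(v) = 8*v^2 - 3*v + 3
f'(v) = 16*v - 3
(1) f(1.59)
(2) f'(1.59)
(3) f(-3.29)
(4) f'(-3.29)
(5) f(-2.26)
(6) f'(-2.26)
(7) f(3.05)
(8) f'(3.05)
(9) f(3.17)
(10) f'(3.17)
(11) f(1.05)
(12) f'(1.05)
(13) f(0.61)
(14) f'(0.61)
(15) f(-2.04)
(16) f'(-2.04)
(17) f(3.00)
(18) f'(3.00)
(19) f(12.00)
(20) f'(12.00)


(1) = 18.45
(2) = 22.44
(3) = 99.46
(4) = -55.64
(5) = 50.64
(6) = -39.16
(7) = 68.27
(8) = 45.80
(9) = 73.88
(10) = 47.72
(11) = 8.67
(12) = 13.80
(13) = 4.15
(14) = 6.76
(15) = 42.41
(16) = -35.64
(17) = 66.00
(18) = 45.00
(19) = 1119.00
(20) = 189.00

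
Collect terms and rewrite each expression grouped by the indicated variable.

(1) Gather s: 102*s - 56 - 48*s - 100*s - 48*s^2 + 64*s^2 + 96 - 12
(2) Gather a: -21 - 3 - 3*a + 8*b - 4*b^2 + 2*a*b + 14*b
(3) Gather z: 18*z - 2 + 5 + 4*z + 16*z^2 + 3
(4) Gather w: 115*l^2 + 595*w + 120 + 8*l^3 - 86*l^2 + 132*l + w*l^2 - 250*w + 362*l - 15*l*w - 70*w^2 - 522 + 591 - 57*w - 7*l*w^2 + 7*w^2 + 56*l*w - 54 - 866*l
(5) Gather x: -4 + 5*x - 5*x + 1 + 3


(1) = 16*s^2 - 46*s + 28
(2) = a*(2*b - 3) - 4*b^2 + 22*b - 24
(3) = 16*z^2 + 22*z + 6
(4) = 8*l^3 + 29*l^2 - 372*l + w^2*(-7*l - 63) + w*(l^2 + 41*l + 288) + 135
(5) = 0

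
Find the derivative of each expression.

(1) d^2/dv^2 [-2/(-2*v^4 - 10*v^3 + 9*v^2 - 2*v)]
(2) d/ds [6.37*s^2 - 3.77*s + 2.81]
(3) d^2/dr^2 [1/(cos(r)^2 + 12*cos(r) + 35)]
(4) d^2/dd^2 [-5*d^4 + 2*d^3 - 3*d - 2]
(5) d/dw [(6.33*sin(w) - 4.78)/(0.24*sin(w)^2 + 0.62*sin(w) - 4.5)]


(1) = 4*(3*v*(-4*v^2 - 10*v + 3)*(2*v^3 + 10*v^2 - 9*v + 2) + 4*(4*v^3 + 15*v^2 - 9*v + 1)^2)/(v^3*(2*v^3 + 10*v^2 - 9*v + 2)^3)
(2) = 12.74*s - 3.77
(3) = (-4*sin(r)^4 + 6*sin(r)^2 + 465*cos(r) - 9*cos(3*r) + 216)/((cos(r) + 5)^3*(cos(r) + 7)^3)
(4) = 12*d*(1 - 5*d)
(5) = (-1.5192*sin(w)^2 + 2.2944*sin(w) - 25.5214)*cos(w)/(0.0576*sin(w)^4 + 0.2976*sin(w)^3 - 1.7756*sin(w)^2 - 5.58*sin(w) + 20.25)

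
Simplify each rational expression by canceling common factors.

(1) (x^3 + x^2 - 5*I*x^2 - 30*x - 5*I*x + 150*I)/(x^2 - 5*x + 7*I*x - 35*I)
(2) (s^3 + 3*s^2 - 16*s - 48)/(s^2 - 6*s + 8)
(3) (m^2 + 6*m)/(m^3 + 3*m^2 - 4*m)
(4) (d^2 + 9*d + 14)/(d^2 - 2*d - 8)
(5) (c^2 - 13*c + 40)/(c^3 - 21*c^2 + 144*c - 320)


(1) = (x^2 + x*(6 - 5*I) - 30*I)/(x + 7*I)
(2) = (s^2 + 7*s + 12)/(s - 2)
(3) = (m + 6)/(m^2 + 3*m - 4)
(4) = (d + 7)/(d - 4)
(5) = 1/(c - 8)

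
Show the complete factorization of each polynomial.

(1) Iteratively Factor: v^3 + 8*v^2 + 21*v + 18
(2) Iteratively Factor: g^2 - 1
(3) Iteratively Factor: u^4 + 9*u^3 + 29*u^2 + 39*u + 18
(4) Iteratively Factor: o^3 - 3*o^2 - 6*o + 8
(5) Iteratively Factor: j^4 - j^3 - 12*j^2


(1) = (v + 2)*(v^2 + 6*v + 9) = (v + 2)*(v + 3)*(v + 3)
(2) = (g - 1)*(g + 1)
(3) = (u + 3)*(u^3 + 6*u^2 + 11*u + 6) = (u + 1)*(u + 3)*(u^2 + 5*u + 6) = (u + 1)*(u + 2)*(u + 3)*(u + 3)
(4) = (o - 1)*(o^2 - 2*o - 8) = (o - 4)*(o - 1)*(o + 2)
(5) = (j + 3)*(j^3 - 4*j^2) = j*(j + 3)*(j^2 - 4*j) = j*(j - 4)*(j + 3)*(j)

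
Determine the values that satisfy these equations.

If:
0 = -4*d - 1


Then:
d = -1/4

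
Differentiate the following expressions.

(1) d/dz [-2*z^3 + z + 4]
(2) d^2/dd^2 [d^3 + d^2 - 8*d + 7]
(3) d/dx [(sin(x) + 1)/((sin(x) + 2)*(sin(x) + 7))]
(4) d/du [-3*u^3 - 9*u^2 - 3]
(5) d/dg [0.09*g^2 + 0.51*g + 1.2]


(1) = 1 - 6*z^2
(2) = 6*d + 2
(3) = (-2*sin(x) + cos(x)^2 + 4)*cos(x)/((sin(x) + 2)^2*(sin(x) + 7)^2)
(4) = 9*u*(-u - 2)
(5) = 0.18*g + 0.51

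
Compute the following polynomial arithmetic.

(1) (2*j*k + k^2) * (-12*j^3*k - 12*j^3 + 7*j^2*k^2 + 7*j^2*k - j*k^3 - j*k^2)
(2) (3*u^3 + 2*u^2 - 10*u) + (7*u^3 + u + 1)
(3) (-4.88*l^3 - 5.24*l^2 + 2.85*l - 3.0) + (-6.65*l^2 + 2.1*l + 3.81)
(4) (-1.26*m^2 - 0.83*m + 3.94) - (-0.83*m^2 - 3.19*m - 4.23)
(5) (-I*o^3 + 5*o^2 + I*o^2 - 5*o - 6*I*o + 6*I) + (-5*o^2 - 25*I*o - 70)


(1) = -24*j^4*k^2 - 24*j^4*k + 2*j^3*k^3 + 2*j^3*k^2 + 5*j^2*k^4 + 5*j^2*k^3 - j*k^5 - j*k^4
(2) = 10*u^3 + 2*u^2 - 9*u + 1
(3) = -4.88*l^3 - 11.89*l^2 + 4.95*l + 0.81
(4) = -0.43*m^2 + 2.36*m + 8.17
(5) = -I*o^3 + I*o^2 - 5*o - 31*I*o - 70 + 6*I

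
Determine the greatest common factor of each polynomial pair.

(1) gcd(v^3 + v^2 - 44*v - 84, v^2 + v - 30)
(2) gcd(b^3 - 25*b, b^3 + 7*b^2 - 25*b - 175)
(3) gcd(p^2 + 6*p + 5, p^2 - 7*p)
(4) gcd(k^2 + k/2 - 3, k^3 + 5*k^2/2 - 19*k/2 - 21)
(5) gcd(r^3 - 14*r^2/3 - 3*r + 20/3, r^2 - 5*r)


(1) = gcd((v - 7)*(v + 2)*(v + 6), (v - 5)*(v + 6)) = v + 6
(2) = gcd(b*(b - 5)*(b + 5), (b - 5)*(b + 5)*(b + 7)) = b^2 - 25
(3) = 1
(4) = k + 2
(5) = gcd((r - 5)*(r - 1)*(r + 4/3), r*(r - 5)) = r - 5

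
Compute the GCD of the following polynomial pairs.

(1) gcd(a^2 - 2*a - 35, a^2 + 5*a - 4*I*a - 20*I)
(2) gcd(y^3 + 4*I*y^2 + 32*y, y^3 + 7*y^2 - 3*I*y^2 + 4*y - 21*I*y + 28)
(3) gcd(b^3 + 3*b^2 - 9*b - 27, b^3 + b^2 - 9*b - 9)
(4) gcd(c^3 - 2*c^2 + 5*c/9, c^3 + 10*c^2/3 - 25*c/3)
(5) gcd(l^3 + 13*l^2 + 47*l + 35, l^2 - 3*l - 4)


(1) = a + 5
(2) = gcd(y*(y - 4*I)*(y + 8*I), (y + 7)*(y - 4*I)*(y + I)) = y - 4*I
(3) = gcd((b - 3)*(b + 3)^2, (b - 3)*(b + 1)*(b + 3)) = b^2 - 9
(4) = c^2 - 5*c/3
(5) = l + 1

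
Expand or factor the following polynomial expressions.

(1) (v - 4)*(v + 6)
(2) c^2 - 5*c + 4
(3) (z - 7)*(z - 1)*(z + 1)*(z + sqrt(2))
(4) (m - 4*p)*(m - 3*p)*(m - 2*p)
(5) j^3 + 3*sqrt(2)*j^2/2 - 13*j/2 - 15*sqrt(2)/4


(1) = v^2 + 2*v - 24
(2) = (c - 4)*(c - 1)
(3) = z^4 - 7*z^3 + sqrt(2)*z^3 - 7*sqrt(2)*z^2 - z^2 - sqrt(2)*z + 7*z + 7*sqrt(2)
(4) = m^3 - 9*m^2*p + 26*m*p^2 - 24*p^3
(5) = (j - 3*sqrt(2)/2)*(j + sqrt(2)/2)*(j + 5*sqrt(2)/2)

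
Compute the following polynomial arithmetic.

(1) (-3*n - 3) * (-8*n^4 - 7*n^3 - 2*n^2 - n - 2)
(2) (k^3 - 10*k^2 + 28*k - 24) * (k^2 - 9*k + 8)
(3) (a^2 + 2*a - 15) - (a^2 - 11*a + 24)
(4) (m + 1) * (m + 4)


(1) = 24*n^5 + 45*n^4 + 27*n^3 + 9*n^2 + 9*n + 6
(2) = k^5 - 19*k^4 + 126*k^3 - 356*k^2 + 440*k - 192
(3) = 13*a - 39
(4) = m^2 + 5*m + 4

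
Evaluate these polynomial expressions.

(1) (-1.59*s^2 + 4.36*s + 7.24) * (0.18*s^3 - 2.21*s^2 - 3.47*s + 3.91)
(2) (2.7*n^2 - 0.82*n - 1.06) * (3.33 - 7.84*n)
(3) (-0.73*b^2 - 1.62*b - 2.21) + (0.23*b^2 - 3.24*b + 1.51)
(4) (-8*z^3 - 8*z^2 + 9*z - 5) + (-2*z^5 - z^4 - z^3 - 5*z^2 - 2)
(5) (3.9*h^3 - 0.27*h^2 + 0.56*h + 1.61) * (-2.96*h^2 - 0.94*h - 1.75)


(1) = -0.2862*s^5 + 4.2987*s^4 - 2.8151*s^3 - 37.3465*s^2 - 8.0752*s + 28.3084
(2) = -21.168*n^3 + 15.4198*n^2 + 5.5798*n - 3.5298
(3) = -0.5*b^2 - 4.86*b - 0.7
(4) = -2*z^5 - z^4 - 9*z^3 - 13*z^2 + 9*z - 7
(5) = -11.544*h^5 - 2.8668*h^4 - 8.2288*h^3 - 4.8195*h^2 - 2.4934*h - 2.8175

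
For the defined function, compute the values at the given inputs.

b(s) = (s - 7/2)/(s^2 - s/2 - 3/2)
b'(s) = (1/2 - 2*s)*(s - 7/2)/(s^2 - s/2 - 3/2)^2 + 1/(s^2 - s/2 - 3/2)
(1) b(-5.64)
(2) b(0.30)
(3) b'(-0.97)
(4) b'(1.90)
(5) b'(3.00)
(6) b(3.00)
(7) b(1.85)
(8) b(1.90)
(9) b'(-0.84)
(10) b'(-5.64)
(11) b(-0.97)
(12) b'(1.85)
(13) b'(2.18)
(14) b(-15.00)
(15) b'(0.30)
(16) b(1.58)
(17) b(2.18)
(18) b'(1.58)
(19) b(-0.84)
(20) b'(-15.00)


(1) = -0.28
(2) = 2.05
(3) = -1999.87
(4) = 4.79
(5) = 0.24
(6) = -0.08
(7) = -1.65
(8) = -1.38
(9) = -70.17
(10) = -0.07
(11) = 60.32
(12) = 6.31
(13) = 1.55
(14) = -0.08
(15) = -0.51
(16) = -9.30
(17) = -0.61
(18) = 124.73
(19) = 11.59
(20) = -0.01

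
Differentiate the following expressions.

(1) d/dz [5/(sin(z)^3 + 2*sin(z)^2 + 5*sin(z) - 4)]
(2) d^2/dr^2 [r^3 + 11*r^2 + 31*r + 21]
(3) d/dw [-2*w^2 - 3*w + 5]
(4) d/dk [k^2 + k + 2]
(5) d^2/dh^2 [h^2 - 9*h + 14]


(1) = 5*(-4*sin(z) + 3*cos(z)^2 - 8)*cos(z)/(sin(z)^3 + 2*sin(z)^2 + 5*sin(z) - 4)^2
(2) = 6*r + 22
(3) = -4*w - 3
(4) = 2*k + 1
(5) = 2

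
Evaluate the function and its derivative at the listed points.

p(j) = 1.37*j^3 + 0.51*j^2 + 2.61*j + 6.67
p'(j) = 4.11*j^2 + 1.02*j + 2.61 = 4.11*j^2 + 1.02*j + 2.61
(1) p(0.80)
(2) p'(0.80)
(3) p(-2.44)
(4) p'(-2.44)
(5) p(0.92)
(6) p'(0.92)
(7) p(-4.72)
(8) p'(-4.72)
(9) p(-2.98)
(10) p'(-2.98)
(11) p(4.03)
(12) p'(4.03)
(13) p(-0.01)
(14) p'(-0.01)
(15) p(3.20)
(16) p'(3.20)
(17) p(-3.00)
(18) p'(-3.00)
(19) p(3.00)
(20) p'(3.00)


(1) = 9.79
(2) = 6.06
(3) = -16.56
(4) = 24.59
(5) = 10.57
(6) = 7.03
(7) = -138.35
(8) = 89.36
(9) = -32.83
(10) = 36.07
(11) = 115.14
(12) = 73.47
(13) = 6.64
(14) = 2.60
(15) = 65.14
(16) = 47.96
(17) = -33.56
(18) = 36.54
(19) = 56.08
(20) = 42.66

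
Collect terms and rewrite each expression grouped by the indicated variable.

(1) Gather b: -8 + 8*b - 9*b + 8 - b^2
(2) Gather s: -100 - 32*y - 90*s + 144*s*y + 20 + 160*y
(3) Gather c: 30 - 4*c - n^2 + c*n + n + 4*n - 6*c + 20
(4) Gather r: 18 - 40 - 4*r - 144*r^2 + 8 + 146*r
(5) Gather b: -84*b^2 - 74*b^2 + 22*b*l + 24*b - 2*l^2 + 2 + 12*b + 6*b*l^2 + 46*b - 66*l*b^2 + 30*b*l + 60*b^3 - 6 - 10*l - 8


(1) = -b^2 - b
(2) = s*(144*y - 90) + 128*y - 80
(3) = c*(n - 10) - n^2 + 5*n + 50
(4) = -144*r^2 + 142*r - 14
(5) = 60*b^3 + b^2*(-66*l - 158) + b*(6*l^2 + 52*l + 82) - 2*l^2 - 10*l - 12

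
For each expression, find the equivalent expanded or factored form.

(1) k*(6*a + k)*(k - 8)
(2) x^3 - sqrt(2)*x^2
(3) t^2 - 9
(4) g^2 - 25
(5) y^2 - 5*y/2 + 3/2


(1) = 6*a*k^2 - 48*a*k + k^3 - 8*k^2
(2) = x^2*(x - sqrt(2))
(3) = (t - 3)*(t + 3)
(4) = (g - 5)*(g + 5)
(5) = (y - 3/2)*(y - 1)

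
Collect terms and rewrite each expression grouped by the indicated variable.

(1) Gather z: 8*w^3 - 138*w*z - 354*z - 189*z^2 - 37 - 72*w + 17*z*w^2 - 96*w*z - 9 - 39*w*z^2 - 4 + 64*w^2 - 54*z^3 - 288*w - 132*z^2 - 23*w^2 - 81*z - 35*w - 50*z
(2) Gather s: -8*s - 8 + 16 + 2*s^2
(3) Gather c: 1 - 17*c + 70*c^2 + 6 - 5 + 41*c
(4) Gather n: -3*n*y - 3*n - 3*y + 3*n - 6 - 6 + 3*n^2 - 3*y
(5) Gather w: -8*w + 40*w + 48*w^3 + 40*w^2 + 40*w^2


(1) = 8*w^3 + 41*w^2 - 395*w - 54*z^3 + z^2*(-39*w - 321) + z*(17*w^2 - 234*w - 485) - 50
(2) = 2*s^2 - 8*s + 8
(3) = 70*c^2 + 24*c + 2
(4) = 3*n^2 - 3*n*y - 6*y - 12
(5) = 48*w^3 + 80*w^2 + 32*w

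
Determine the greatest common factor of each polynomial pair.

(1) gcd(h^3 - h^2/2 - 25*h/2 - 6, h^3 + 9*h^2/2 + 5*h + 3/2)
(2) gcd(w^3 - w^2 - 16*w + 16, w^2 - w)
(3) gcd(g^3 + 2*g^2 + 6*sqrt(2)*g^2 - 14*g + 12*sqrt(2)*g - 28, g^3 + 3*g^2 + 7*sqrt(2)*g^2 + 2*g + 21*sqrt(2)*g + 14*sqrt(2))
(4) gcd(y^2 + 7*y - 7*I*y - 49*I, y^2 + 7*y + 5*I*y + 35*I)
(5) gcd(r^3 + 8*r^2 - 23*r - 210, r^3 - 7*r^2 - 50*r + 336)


(1) = h^2 + 7*h/2 + 3/2
(2) = gcd((w - 4)*(w - 1)*(w + 4), w*(w - 1)) = w - 1
(3) = gcd((g + 2)*(g - sqrt(2))*(g + 7*sqrt(2)), (g + 1)*(g + 2)*(g + 7*sqrt(2))) = g^2 + g*(2 + 7*sqrt(2)) + 14*sqrt(2)
(4) = gcd((y + 7)*(y - 7*I), (y + 7)*(y + 5*I)) = y + 7
(5) = gcd((r - 5)*(r + 6)*(r + 7), (r - 8)*(r - 6)*(r + 7)) = r + 7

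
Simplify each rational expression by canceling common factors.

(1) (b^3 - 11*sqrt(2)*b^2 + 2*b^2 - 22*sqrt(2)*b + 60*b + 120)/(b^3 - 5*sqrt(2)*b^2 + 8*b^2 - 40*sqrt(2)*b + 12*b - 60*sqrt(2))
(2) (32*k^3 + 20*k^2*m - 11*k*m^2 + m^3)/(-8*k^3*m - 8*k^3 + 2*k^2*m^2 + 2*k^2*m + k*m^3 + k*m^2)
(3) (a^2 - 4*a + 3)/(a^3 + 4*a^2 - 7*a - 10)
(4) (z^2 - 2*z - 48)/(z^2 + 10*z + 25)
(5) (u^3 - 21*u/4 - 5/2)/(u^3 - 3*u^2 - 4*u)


(1) = (b - 6*sqrt(2))/(b + 6)
(2) = (-32*k^3 - 20*k^2*m + 11*k*m^2 - m^3)/(8*k^3*m + 8*k^3 - 2*k^2*m^2 - 2*k^2*m - k*m^3 - k*m^2)
(3) = (a^2 - 4*a + 3)/(a^3 + 4*a^2 - 7*a - 10)
(4) = (z^2 - 2*z - 48)/(z^2 + 10*z + 25)
(5) = (4*u^3 - 21*u - 10)/(4*u^3 - 12*u^2 - 16*u)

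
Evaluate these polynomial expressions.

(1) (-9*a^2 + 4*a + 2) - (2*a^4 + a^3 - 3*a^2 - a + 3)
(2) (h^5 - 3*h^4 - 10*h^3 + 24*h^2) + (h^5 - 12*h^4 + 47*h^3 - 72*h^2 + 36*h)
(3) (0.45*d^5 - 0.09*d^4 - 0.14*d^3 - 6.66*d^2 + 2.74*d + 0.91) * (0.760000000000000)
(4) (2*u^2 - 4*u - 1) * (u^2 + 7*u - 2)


(1) = -2*a^4 - a^3 - 6*a^2 + 5*a - 1
(2) = 2*h^5 - 15*h^4 + 37*h^3 - 48*h^2 + 36*h
(3) = 0.342*d^5 - 0.0684*d^4 - 0.1064*d^3 - 5.0616*d^2 + 2.0824*d + 0.6916
(4) = 2*u^4 + 10*u^3 - 33*u^2 + u + 2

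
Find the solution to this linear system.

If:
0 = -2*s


Then:
s = 0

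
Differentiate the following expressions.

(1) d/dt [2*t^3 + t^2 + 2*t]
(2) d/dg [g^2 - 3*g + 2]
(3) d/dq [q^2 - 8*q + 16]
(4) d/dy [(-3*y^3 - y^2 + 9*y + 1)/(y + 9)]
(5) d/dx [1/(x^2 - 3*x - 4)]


(1) = 6*t^2 + 2*t + 2
(2) = 2*g - 3
(3) = 2*q - 8
(4) = 2*(-3*y^3 - 41*y^2 - 9*y + 40)/(y^2 + 18*y + 81)
(5) = (3 - 2*x)/(-x^2 + 3*x + 4)^2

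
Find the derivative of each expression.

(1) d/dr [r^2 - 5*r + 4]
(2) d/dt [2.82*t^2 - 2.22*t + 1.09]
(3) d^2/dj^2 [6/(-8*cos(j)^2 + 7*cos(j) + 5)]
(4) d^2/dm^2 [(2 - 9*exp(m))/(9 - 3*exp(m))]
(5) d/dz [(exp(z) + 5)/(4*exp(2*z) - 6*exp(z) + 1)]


(1) = 2*r - 5
(2) = 5.64*t - 2.22
(3) = 6*(-256*sin(j)^4 + 337*sin(j)^2 - 175*cos(j) + 42*cos(3*j) + 97)/(8*sin(j)^2 + 7*cos(j) - 3)^3
(4) = 25*(exp(m) + 3)*exp(m)/(3*(exp(3*m) - 9*exp(2*m) + 27*exp(m) - 27))
(5) = (-4*exp(2*z) - 40*exp(z) + 31)*exp(z)/(16*exp(4*z) - 48*exp(3*z) + 44*exp(2*z) - 12*exp(z) + 1)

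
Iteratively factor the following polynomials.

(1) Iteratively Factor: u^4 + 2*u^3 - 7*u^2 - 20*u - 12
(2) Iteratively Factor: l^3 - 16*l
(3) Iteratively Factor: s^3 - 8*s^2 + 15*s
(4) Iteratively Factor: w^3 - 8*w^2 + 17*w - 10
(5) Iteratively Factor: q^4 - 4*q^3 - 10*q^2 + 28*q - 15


(1) = (u + 2)*(u^3 - 7*u - 6) = (u + 2)^2*(u^2 - 2*u - 3) = (u + 1)*(u + 2)^2*(u - 3)
(2) = (l - 4)*(l^2 + 4*l) = (l - 4)*(l + 4)*(l)
(3) = (s - 3)*(s^2 - 5*s) = s*(s - 3)*(s - 5)
(4) = (w - 1)*(w^2 - 7*w + 10) = (w - 2)*(w - 1)*(w - 5)
(5) = (q + 3)*(q^3 - 7*q^2 + 11*q - 5) = (q - 5)*(q + 3)*(q^2 - 2*q + 1) = (q - 5)*(q - 1)*(q + 3)*(q - 1)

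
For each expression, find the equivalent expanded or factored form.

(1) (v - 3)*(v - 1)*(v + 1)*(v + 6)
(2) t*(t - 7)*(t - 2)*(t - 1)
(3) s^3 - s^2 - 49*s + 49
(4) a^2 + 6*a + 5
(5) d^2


(1) = v^4 + 3*v^3 - 19*v^2 - 3*v + 18
(2) = t^4 - 10*t^3 + 23*t^2 - 14*t
(3) = (s - 7)*(s - 1)*(s + 7)
(4) = (a + 1)*(a + 5)
(5) = d^2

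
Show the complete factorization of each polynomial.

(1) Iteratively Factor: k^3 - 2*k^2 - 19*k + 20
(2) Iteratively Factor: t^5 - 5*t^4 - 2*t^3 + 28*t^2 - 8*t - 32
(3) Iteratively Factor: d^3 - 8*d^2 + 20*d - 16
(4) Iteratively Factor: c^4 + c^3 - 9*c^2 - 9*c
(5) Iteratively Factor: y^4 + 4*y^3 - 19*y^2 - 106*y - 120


(1) = (k - 1)*(k^2 - k - 20) = (k - 1)*(k + 4)*(k - 5)
(2) = (t + 2)*(t^4 - 7*t^3 + 12*t^2 + 4*t - 16) = (t - 2)*(t + 2)*(t^3 - 5*t^2 + 2*t + 8) = (t - 2)^2*(t + 2)*(t^2 - 3*t - 4) = (t - 4)*(t - 2)^2*(t + 2)*(t + 1)
(3) = (d - 2)*(d^2 - 6*d + 8) = (d - 2)^2*(d - 4)
(4) = (c)*(c^3 + c^2 - 9*c - 9) = c*(c - 3)*(c^2 + 4*c + 3) = c*(c - 3)*(c + 3)*(c + 1)
(5) = (y + 4)*(y^3 - 19*y - 30) = (y - 5)*(y + 4)*(y^2 + 5*y + 6) = (y - 5)*(y + 2)*(y + 4)*(y + 3)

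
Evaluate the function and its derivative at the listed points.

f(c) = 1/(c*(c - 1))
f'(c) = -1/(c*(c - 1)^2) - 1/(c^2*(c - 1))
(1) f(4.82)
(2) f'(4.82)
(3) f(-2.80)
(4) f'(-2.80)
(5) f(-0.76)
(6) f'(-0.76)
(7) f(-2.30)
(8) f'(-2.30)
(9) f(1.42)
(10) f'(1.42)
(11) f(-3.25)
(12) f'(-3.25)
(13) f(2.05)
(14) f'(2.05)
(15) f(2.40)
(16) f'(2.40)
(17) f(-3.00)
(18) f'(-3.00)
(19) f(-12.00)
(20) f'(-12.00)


(1) = 0.05
(2) = -0.03
(3) = 0.09
(4) = 0.06
(5) = 0.75
(6) = 1.41
(7) = 0.13
(8) = 0.10
(9) = 1.68
(10) = -5.17
(11) = 0.07
(12) = 0.04
(13) = 0.46
(14) = -0.67
(15) = 0.30
(16) = -0.34
(17) = 0.08
(18) = 0.05
(19) = 0.01
(20) = 0.00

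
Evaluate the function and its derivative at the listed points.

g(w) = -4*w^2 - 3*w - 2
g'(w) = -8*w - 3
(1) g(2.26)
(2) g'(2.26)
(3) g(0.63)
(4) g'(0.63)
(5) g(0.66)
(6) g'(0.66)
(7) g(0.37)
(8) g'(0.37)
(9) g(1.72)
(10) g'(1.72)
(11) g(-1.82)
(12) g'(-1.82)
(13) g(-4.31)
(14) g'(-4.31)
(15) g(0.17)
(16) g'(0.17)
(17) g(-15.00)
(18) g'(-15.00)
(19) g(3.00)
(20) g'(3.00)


(1) = -29.21
(2) = -21.08
(3) = -5.48
(4) = -8.04
(5) = -5.72
(6) = -8.28
(7) = -3.66
(8) = -5.96
(9) = -18.99
(10) = -16.76
(11) = -9.79
(12) = 11.56
(13) = -63.37
(14) = 31.48
(15) = -2.63
(16) = -4.36
(17) = -857.00
(18) = 117.00
(19) = -47.00
(20) = -27.00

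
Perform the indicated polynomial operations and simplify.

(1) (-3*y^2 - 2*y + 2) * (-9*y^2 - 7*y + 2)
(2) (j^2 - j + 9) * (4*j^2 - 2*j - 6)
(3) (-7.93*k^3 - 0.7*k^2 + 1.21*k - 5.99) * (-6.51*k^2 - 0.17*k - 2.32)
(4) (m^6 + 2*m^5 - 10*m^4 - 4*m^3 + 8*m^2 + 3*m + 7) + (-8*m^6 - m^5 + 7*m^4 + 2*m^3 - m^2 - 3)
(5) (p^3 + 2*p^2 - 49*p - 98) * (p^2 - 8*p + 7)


(1) = 27*y^4 + 39*y^3 - 10*y^2 - 18*y + 4
(2) = 4*j^4 - 6*j^3 + 32*j^2 - 12*j - 54
(3) = 51.6243*k^5 + 5.9051*k^4 + 10.6395*k^3 + 40.4132*k^2 - 1.7889*k + 13.8968
(4) = -7*m^6 + m^5 - 3*m^4 - 2*m^3 + 7*m^2 + 3*m + 4
(5) = p^5 - 6*p^4 - 58*p^3 + 308*p^2 + 441*p - 686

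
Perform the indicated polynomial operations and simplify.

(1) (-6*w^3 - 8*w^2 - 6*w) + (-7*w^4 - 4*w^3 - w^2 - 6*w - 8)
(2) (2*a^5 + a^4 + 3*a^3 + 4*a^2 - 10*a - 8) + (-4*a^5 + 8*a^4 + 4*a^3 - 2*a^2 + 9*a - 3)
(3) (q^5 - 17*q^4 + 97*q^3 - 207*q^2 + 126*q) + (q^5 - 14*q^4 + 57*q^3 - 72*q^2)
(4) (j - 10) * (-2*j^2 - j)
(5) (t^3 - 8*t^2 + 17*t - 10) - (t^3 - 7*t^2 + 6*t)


(1) = -7*w^4 - 10*w^3 - 9*w^2 - 12*w - 8
(2) = -2*a^5 + 9*a^4 + 7*a^3 + 2*a^2 - a - 11
(3) = 2*q^5 - 31*q^4 + 154*q^3 - 279*q^2 + 126*q
(4) = -2*j^3 + 19*j^2 + 10*j
(5) = -t^2 + 11*t - 10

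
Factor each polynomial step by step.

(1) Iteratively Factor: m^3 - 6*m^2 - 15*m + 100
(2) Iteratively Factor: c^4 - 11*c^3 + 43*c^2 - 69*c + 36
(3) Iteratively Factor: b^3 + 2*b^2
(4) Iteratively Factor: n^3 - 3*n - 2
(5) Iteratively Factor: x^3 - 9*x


(1) = (m + 4)*(m^2 - 10*m + 25) = (m - 5)*(m + 4)*(m - 5)
(2) = (c - 3)*(c^3 - 8*c^2 + 19*c - 12) = (c - 3)^2*(c^2 - 5*c + 4) = (c - 3)^2*(c - 1)*(c - 4)
(3) = (b)*(b^2 + 2*b) = b^2*(b + 2)
(4) = (n + 1)*(n^2 - n - 2) = (n + 1)^2*(n - 2)
(5) = (x - 3)*(x^2 + 3*x) = (x - 3)*(x + 3)*(x)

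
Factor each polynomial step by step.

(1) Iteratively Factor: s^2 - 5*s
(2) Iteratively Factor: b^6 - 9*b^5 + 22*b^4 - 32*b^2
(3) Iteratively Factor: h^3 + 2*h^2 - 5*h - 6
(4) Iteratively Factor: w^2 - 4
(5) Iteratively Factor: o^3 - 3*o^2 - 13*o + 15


(1) = (s)*(s - 5)
(2) = (b + 1)*(b^5 - 10*b^4 + 32*b^3 - 32*b^2) = b*(b + 1)*(b^4 - 10*b^3 + 32*b^2 - 32*b) = b^2*(b + 1)*(b^3 - 10*b^2 + 32*b - 32) = b^2*(b - 2)*(b + 1)*(b^2 - 8*b + 16) = b^2*(b - 4)*(b - 2)*(b + 1)*(b - 4)
(3) = (h + 1)*(h^2 + h - 6) = (h + 1)*(h + 3)*(h - 2)
(4) = (w + 2)*(w - 2)
(5) = (o - 1)*(o^2 - 2*o - 15) = (o - 1)*(o + 3)*(o - 5)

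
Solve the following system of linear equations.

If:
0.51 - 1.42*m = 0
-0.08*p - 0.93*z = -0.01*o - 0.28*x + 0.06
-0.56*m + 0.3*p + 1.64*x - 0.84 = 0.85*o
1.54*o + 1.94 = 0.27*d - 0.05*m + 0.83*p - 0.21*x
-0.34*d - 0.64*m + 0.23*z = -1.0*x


Then:
d = -6.9932211119864*z - 1.89546189555789
m = 0.36
o = -12.9257846511049*z - 2.93094779505238
p = -22.3676562046519*z - 2.56746108784191
x = -2.60769517807538*z - 0.414597889560104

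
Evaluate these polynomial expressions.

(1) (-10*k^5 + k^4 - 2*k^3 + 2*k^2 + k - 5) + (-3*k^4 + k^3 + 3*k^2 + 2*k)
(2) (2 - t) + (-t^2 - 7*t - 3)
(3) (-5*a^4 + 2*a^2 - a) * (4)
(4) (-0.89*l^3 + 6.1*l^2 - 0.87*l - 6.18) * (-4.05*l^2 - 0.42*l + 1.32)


(1) = -10*k^5 - 2*k^4 - k^3 + 5*k^2 + 3*k - 5
(2) = -t^2 - 8*t - 1
(3) = -20*a^4 + 8*a^2 - 4*a
(4) = 3.6045*l^5 - 24.3312*l^4 - 0.2133*l^3 + 33.4464*l^2 + 1.4472*l - 8.1576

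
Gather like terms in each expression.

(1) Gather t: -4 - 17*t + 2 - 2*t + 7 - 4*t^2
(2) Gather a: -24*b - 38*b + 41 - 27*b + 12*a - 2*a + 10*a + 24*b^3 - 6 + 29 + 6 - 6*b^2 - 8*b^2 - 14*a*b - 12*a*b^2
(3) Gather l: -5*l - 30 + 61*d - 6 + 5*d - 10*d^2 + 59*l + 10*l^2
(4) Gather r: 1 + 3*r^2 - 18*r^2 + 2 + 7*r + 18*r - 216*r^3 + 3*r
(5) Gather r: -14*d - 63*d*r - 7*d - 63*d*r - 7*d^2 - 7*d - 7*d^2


(1) = -4*t^2 - 19*t + 5
(2) = a*(-12*b^2 - 14*b + 20) + 24*b^3 - 14*b^2 - 89*b + 70
(3) = -10*d^2 + 66*d + 10*l^2 + 54*l - 36
(4) = -216*r^3 - 15*r^2 + 28*r + 3
(5) = -14*d^2 - 126*d*r - 28*d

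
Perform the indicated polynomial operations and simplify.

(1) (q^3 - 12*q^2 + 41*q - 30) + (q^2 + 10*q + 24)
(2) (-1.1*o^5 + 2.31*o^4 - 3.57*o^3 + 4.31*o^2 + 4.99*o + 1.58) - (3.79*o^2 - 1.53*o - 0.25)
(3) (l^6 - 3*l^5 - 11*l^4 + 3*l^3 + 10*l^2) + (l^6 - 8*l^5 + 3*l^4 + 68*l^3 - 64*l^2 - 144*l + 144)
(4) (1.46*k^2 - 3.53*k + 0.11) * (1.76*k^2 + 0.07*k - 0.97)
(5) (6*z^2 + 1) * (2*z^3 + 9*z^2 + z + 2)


(1) = q^3 - 11*q^2 + 51*q - 6
(2) = -1.1*o^5 + 2.31*o^4 - 3.57*o^3 + 0.52*o^2 + 6.52*o + 1.83
(3) = 2*l^6 - 11*l^5 - 8*l^4 + 71*l^3 - 54*l^2 - 144*l + 144
(4) = 2.5696*k^4 - 6.1106*k^3 - 1.4697*k^2 + 3.4318*k - 0.1067
(5) = 12*z^5 + 54*z^4 + 8*z^3 + 21*z^2 + z + 2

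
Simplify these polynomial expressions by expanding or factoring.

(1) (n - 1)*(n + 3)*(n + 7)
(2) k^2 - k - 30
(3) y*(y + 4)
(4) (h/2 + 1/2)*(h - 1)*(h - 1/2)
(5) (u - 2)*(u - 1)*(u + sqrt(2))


(1) = n^3 + 9*n^2 + 11*n - 21
(2) = (k - 6)*(k + 5)
(3) = y^2 + 4*y
(4) = h^3/2 - h^2/4 - h/2 + 1/4
(5) = u^3 - 3*u^2 + sqrt(2)*u^2 - 3*sqrt(2)*u + 2*u + 2*sqrt(2)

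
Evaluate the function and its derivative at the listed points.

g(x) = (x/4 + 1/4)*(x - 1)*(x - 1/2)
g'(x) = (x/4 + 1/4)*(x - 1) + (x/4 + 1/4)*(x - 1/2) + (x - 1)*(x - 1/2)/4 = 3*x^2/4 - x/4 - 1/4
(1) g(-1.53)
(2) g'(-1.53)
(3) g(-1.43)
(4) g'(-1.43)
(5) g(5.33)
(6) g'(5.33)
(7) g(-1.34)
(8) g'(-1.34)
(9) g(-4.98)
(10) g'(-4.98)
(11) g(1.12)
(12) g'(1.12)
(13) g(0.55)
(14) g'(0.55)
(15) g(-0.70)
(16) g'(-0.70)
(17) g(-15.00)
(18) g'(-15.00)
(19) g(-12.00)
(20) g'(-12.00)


(1) = -0.68
(2) = 1.89
(3) = -0.50
(4) = 1.64
(5) = 33.10
(6) = 19.72
(7) = -0.37
(8) = 1.43
(9) = -32.61
(10) = 19.60
(11) = 0.04
(12) = 0.41
(13) = -0.01
(14) = -0.16
(15) = 0.15
(16) = 0.29
(17) = -868.00
(18) = 172.25
(19) = -446.88
(20) = 110.75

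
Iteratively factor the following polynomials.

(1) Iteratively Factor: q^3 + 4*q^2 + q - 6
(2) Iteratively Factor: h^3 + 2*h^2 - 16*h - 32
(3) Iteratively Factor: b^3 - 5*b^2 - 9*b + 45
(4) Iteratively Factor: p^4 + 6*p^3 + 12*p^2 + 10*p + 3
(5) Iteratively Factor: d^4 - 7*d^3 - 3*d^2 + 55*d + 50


(1) = (q + 2)*(q^2 + 2*q - 3) = (q - 1)*(q + 2)*(q + 3)
(2) = (h + 4)*(h^2 - 2*h - 8) = (h + 2)*(h + 4)*(h - 4)
(3) = (b - 5)*(b^2 - 9) = (b - 5)*(b + 3)*(b - 3)
(4) = (p + 3)*(p^3 + 3*p^2 + 3*p + 1) = (p + 1)*(p + 3)*(p^2 + 2*p + 1) = (p + 1)^2*(p + 3)*(p + 1)
(5) = (d + 2)*(d^3 - 9*d^2 + 15*d + 25) = (d - 5)*(d + 2)*(d^2 - 4*d - 5) = (d - 5)^2*(d + 2)*(d + 1)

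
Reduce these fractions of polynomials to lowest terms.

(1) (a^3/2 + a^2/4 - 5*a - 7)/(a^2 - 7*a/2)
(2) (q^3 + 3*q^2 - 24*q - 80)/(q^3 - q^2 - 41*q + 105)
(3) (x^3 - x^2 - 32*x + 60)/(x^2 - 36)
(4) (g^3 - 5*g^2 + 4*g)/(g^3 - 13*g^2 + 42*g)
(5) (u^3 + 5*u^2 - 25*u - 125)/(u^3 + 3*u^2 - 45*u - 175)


(1) = (a^2 + 4*a + 4)/(2*a)
(2) = (q^2 + 8*q + 16)/(q^2 + 4*q - 21)
(3) = (x^2 - 7*x + 10)/(x - 6)
(4) = (g^2 - 5*g + 4)/(g^2 - 13*g + 42)
(5) = (u - 5)/(u - 7)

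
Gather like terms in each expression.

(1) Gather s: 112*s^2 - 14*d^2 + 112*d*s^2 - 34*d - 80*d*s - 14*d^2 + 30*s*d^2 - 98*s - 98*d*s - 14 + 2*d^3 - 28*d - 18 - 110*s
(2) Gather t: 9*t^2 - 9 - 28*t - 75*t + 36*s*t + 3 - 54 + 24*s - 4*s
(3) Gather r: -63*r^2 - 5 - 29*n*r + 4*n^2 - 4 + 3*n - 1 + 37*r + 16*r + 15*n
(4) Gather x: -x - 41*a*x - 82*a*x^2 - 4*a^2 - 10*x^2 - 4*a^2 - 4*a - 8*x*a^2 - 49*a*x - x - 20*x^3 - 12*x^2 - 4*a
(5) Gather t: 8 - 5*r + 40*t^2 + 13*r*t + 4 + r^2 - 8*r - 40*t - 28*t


(1) = 2*d^3 - 28*d^2 - 62*d + s^2*(112*d + 112) + s*(30*d^2 - 178*d - 208) - 32
(2) = 20*s + 9*t^2 + t*(36*s - 103) - 60
(3) = 4*n^2 + 18*n - 63*r^2 + r*(53 - 29*n) - 10
(4) = -8*a^2 - 8*a - 20*x^3 + x^2*(-82*a - 22) + x*(-8*a^2 - 90*a - 2)
(5) = r^2 - 13*r + 40*t^2 + t*(13*r - 68) + 12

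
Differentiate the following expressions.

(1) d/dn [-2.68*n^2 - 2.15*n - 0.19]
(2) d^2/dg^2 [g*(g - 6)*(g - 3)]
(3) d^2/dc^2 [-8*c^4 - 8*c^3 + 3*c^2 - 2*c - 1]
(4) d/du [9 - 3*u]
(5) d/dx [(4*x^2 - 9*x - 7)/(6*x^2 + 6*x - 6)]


(1) = -5.36*n - 2.15
(2) = 6*g - 18
(3) = -96*c^2 - 48*c + 6
(4) = -3
(5) = (13*x^2/6 + x + 8/3)/(x^4 + 2*x^3 - x^2 - 2*x + 1)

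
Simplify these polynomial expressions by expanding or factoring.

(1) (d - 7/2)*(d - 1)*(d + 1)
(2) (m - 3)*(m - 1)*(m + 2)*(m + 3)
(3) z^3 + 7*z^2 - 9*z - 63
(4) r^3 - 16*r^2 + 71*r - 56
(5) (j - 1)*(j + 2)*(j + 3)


(1) = d^3 - 7*d^2/2 - d + 7/2
(2) = m^4 + m^3 - 11*m^2 - 9*m + 18
(3) = (z - 3)*(z + 3)*(z + 7)
(4) = (r - 8)*(r - 7)*(r - 1)
(5) = j^3 + 4*j^2 + j - 6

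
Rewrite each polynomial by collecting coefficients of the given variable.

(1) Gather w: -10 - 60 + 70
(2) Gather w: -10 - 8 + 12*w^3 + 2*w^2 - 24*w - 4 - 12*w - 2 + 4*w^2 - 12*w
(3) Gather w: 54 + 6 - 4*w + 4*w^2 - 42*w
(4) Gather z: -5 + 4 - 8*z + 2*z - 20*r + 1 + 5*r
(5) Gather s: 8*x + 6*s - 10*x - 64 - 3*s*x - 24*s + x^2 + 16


(1) = 0
(2) = 12*w^3 + 6*w^2 - 48*w - 24
(3) = 4*w^2 - 46*w + 60
(4) = -15*r - 6*z
(5) = s*(-3*x - 18) + x^2 - 2*x - 48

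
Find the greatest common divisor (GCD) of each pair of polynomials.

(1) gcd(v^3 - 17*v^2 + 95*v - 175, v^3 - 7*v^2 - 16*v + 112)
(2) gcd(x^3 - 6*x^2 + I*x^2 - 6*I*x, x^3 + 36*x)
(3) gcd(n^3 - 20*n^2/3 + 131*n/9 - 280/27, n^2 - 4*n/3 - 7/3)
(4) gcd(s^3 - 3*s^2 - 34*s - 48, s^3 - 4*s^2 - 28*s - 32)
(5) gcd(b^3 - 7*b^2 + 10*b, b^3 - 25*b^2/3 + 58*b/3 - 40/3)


(1) = gcd((v - 7)*(v - 5)^2, (v - 7)*(v - 4)*(v + 4)) = v - 7
(2) = x
(3) = n - 7/3
(4) = s^2 - 6*s - 16
(5) = b^2 - 7*b + 10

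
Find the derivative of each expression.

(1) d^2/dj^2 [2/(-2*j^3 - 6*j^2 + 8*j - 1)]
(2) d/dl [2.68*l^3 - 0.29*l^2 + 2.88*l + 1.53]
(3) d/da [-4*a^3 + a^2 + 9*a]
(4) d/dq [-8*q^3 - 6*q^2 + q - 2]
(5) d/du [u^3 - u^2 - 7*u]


(1) = 8*(3*(j + 1)*(2*j^3 + 6*j^2 - 8*j + 1) - 2*(3*j^2 + 6*j - 4)^2)/(2*j^3 + 6*j^2 - 8*j + 1)^3
(2) = 8.04*l^2 - 0.58*l + 2.88
(3) = -12*a^2 + 2*a + 9
(4) = -24*q^2 - 12*q + 1
(5) = 3*u^2 - 2*u - 7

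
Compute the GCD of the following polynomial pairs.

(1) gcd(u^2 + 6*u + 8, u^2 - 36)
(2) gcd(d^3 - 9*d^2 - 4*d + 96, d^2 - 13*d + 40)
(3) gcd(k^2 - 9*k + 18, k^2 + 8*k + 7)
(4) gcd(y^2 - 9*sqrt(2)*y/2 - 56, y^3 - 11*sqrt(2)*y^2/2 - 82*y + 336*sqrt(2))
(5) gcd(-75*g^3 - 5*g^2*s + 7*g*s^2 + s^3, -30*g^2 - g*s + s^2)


(1) = 1
(2) = d - 8
(3) = 1
(4) = y - 8*sqrt(2)
(5) = gcd((-3*g + s)*(5*g + s)^2, (-6*g + s)*(5*g + s)) = 5*g + s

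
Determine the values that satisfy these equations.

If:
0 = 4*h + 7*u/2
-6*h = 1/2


Then:
h = -1/12
u = 2/21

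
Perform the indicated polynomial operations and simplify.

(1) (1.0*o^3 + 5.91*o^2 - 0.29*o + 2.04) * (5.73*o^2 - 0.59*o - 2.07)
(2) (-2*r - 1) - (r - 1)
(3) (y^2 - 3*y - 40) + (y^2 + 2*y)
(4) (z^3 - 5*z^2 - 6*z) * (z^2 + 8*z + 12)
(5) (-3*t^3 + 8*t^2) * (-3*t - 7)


(1) = 5.73*o^5 + 33.2743*o^4 - 7.2186*o^3 - 0.3734*o^2 - 0.6033*o - 4.2228
(2) = -3*r
(3) = 2*y^2 - y - 40
(4) = z^5 + 3*z^4 - 34*z^3 - 108*z^2 - 72*z
(5) = 9*t^4 - 3*t^3 - 56*t^2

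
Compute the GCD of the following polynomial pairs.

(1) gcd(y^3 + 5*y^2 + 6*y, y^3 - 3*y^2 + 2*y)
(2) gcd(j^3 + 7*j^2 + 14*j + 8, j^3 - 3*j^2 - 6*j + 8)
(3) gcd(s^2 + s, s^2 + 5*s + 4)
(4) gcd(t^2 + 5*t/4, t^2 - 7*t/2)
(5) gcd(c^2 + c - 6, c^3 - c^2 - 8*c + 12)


(1) = y
(2) = gcd((j + 1)*(j + 2)*(j + 4), (j - 4)*(j - 1)*(j + 2)) = j + 2
(3) = s + 1
(4) = t
(5) = gcd((c - 2)*(c + 3), (c - 2)^2*(c + 3)) = c^2 + c - 6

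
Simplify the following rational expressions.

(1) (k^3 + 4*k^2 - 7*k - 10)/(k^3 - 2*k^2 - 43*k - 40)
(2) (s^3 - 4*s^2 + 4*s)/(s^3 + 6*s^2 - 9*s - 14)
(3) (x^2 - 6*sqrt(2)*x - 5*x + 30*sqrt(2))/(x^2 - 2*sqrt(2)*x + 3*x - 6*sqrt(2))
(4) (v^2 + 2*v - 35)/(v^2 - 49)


(1) = (k - 2)/(k - 8)
(2) = (s^2 - 2*s)/(s^2 + 8*s + 7)
(3) = (x^2 + x*(-6*sqrt(2) - 5) + 30*sqrt(2))/(x^2 + x*(3 - 2*sqrt(2)) - 6*sqrt(2))
(4) = (v - 5)/(v - 7)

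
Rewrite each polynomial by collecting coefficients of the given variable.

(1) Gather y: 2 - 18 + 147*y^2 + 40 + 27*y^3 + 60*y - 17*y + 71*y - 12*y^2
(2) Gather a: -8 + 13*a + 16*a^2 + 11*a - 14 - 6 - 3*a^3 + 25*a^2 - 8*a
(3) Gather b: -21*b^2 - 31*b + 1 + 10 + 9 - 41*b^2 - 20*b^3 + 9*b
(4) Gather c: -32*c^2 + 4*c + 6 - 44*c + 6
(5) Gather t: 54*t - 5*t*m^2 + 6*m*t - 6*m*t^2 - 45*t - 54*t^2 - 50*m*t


(1) = 27*y^3 + 135*y^2 + 114*y + 24
(2) = -3*a^3 + 41*a^2 + 16*a - 28
(3) = -20*b^3 - 62*b^2 - 22*b + 20
(4) = -32*c^2 - 40*c + 12
(5) = t^2*(-6*m - 54) + t*(-5*m^2 - 44*m + 9)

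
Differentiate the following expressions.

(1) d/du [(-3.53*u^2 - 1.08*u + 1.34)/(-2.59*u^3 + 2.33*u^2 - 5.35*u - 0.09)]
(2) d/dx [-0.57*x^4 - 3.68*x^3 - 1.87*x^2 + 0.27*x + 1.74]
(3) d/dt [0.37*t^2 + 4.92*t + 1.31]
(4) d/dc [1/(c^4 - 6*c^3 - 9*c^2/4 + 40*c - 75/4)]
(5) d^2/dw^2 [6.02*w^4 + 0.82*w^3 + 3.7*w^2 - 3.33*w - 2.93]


(1) = (-9.1427*u^4 - 5.5944*u^3 + 31.8137*u^2 - 5.609*u + 7.2662)/(6.7081*u^6 - 12.0694*u^5 + 33.1419*u^4 - 24.4648*u^3 + 28.2031*u^2 + 0.963*u + 0.0081)
(2) = -2.28*x^3 - 11.04*x^2 - 3.74*x + 0.27
(3) = 0.74*t + 4.92
(4) = 8*(-8*c^3 + 36*c^2 + 9*c - 80)/(-4*c^4 + 24*c^3 + 9*c^2 - 160*c + 75)^2
(5) = 72.24*w^2 + 4.92*w + 7.4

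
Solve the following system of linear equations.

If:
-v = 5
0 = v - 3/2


Then:
No Solution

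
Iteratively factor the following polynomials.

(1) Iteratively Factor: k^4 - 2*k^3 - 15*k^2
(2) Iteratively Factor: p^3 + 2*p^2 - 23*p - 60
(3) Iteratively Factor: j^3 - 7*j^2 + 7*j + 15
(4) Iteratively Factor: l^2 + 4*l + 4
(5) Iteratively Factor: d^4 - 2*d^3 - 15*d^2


(1) = (k - 5)*(k^3 + 3*k^2) = k*(k - 5)*(k^2 + 3*k) = k^2*(k - 5)*(k + 3)
(2) = (p + 3)*(p^2 - p - 20) = (p + 3)*(p + 4)*(p - 5)
(3) = (j - 5)*(j^2 - 2*j - 3) = (j - 5)*(j - 3)*(j + 1)
(4) = (l + 2)*(l + 2)
(5) = (d)*(d^3 - 2*d^2 - 15*d) = d*(d + 3)*(d^2 - 5*d) = d*(d - 5)*(d + 3)*(d)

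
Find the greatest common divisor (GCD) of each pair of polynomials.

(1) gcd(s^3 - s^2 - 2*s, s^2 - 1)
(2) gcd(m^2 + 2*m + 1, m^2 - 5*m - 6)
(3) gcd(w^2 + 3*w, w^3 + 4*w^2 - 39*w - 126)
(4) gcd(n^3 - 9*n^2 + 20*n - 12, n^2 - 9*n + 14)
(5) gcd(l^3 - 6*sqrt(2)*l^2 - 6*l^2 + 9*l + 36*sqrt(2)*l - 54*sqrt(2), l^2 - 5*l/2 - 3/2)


(1) = s + 1
(2) = m + 1
(3) = w + 3
(4) = gcd((n - 6)*(n - 2)*(n - 1), (n - 7)*(n - 2)) = n - 2
(5) = l - 3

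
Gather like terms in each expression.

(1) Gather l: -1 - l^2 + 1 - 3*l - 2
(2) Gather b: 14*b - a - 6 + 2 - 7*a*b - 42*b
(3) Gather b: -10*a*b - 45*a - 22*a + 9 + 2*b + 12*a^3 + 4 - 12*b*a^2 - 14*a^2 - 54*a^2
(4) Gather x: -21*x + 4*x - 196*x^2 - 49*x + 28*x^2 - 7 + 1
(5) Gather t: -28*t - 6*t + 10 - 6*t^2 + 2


(1) = -l^2 - 3*l - 2
(2) = -a + b*(-7*a - 28) - 4
(3) = 12*a^3 - 68*a^2 - 67*a + b*(-12*a^2 - 10*a + 2) + 13
(4) = -168*x^2 - 66*x - 6
(5) = -6*t^2 - 34*t + 12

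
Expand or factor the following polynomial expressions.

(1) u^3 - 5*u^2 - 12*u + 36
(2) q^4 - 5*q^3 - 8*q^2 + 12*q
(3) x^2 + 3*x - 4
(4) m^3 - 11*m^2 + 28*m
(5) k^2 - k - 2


(1) = (u - 6)*(u - 2)*(u + 3)
(2) = q*(q - 6)*(q - 1)*(q + 2)
(3) = (x - 1)*(x + 4)
(4) = m*(m - 7)*(m - 4)
(5) = (k - 2)*(k + 1)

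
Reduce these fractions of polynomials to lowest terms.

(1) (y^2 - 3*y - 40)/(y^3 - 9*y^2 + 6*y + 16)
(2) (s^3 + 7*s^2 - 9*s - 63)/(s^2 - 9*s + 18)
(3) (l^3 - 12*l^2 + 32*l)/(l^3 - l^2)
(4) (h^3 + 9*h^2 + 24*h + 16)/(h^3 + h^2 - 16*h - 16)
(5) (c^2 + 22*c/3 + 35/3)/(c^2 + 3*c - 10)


(1) = (y + 5)/(y^2 - y - 2)
(2) = (s^2 + 10*s + 21)/(s - 6)
(3) = (l^2 - 12*l + 32)/(l^2 - l)
(4) = (h + 4)/(h - 4)
(5) = (3*c + 7)/(3*c - 6)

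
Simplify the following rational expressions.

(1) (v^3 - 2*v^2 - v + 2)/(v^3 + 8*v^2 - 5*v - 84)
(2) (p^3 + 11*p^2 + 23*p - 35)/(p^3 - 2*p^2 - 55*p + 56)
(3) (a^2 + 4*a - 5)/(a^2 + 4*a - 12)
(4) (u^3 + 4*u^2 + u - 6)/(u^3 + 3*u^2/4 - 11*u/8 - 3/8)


(1) = (v^3 - 2*v^2 - v + 2)/(v^3 + 8*v^2 - 5*v - 84)
(2) = (p + 5)/(p - 8)
(3) = (a^2 + 4*a - 5)/(a^2 + 4*a - 12)
(4) = (8*u^2 + 40*u + 48)/(8*u^2 + 14*u + 3)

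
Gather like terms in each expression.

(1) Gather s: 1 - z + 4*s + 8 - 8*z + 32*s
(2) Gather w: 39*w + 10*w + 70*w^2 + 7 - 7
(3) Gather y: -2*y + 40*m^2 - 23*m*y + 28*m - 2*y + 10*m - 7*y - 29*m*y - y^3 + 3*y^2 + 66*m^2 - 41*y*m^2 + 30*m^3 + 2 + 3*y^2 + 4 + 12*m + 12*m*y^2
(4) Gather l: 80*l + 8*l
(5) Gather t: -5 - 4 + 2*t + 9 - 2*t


(1) = 36*s - 9*z + 9
(2) = 70*w^2 + 49*w
(3) = 30*m^3 + 106*m^2 + 50*m - y^3 + y^2*(12*m + 6) + y*(-41*m^2 - 52*m - 11) + 6
(4) = 88*l
(5) = 0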